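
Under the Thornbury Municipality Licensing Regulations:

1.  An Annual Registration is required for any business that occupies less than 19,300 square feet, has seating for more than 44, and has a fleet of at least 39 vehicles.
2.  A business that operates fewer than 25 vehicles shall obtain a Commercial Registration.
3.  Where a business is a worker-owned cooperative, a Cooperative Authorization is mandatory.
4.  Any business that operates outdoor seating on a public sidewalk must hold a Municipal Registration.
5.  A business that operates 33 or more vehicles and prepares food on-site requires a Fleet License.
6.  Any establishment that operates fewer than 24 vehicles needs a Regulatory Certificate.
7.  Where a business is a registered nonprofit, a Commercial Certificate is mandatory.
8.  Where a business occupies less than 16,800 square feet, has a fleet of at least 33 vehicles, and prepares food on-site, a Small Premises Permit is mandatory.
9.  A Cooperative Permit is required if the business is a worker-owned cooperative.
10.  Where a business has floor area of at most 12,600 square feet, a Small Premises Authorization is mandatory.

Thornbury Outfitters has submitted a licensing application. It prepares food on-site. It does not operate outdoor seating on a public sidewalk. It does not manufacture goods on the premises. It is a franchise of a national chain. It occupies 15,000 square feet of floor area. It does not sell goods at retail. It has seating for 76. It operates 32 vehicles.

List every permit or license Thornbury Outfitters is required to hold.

None

1. floor area 15,000 square feet < 19,300 square feet; seating 76 > 44; vehicles 32 < 39 → Annual Registration not required.
2. vehicles 32 ≥ 25 → Commercial Registration not required.
3. is a franchise of a national chain (not: is a worker-owned cooperative) → Cooperative Authorization not required.
4. does not operate outdoor seating on a public sidewalk → Municipal Registration not required.
5. vehicles 32 < 33; prepares food on-site → Fleet License not required.
6. vehicles 32 ≥ 24 → Regulatory Certificate not required.
7. is a franchise of a national chain (not: is a registered nonprofit) → Commercial Certificate not required.
8. floor area 15,000 square feet < 16,800 square feet; vehicles 32 < 33; prepares food on-site → Small Premises Permit not required.
9. is a franchise of a national chain (not: is a worker-owned cooperative) → Cooperative Permit not required.
10. floor area 15,000 square feet > 12,600 square feet → Small Premises Authorization not required.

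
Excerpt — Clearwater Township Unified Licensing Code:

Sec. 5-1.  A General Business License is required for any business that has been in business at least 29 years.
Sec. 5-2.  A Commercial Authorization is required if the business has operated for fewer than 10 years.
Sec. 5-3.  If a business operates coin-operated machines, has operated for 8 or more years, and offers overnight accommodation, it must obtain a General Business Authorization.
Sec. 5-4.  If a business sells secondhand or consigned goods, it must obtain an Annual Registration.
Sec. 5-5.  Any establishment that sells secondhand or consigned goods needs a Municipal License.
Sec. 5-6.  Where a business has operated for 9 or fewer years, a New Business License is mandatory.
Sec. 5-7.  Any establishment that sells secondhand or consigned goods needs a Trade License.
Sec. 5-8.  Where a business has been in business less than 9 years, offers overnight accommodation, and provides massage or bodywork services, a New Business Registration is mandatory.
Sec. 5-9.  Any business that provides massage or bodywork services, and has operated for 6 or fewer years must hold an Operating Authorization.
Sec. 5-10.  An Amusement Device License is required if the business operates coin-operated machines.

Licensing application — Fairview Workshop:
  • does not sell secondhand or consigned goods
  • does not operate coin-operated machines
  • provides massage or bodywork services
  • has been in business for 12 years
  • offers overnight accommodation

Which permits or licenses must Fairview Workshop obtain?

Sec. 5-1. years in business 12 < 29 → General Business License not required.
Sec. 5-2. years in business 12 ≥ 10 → Commercial Authorization not required.
Sec. 5-3. does not operate coin-operated machines; years in business 12 ≥ 8; offers overnight accommodation → General Business Authorization not required.
Sec. 5-4. does not sell secondhand or consigned goods → Annual Registration not required.
Sec. 5-5. does not sell secondhand or consigned goods → Municipal License not required.
Sec. 5-6. years in business 12 > 9 → New Business License not required.
Sec. 5-7. does not sell secondhand or consigned goods → Trade License not required.
Sec. 5-8. years in business 12 ≥ 9; offers overnight accommodation; provides massage or bodywork services → New Business Registration not required.
Sec. 5-9. provides massage or bodywork services; years in business 12 > 6 → Operating Authorization not required.
Sec. 5-10. does not operate coin-operated machines → Amusement Device License not required.

None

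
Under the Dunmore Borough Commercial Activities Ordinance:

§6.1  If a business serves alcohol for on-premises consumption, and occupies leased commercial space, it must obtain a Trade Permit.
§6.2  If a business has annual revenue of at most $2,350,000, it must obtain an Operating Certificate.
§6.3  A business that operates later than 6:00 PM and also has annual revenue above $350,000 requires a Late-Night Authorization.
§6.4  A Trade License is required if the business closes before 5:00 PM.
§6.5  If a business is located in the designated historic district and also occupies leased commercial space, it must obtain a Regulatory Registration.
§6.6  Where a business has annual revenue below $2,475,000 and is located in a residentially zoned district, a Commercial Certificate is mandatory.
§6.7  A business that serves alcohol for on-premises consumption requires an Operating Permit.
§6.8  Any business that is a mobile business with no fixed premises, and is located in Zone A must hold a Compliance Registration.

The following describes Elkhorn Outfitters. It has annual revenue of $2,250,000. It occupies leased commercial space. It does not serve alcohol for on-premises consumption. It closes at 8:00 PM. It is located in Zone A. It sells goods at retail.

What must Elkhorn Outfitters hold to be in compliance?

§6.1 does not serve alcohol for on-premises consumption; occupies leased commercial space → Trade Permit not required.
§6.2 revenue $2,250,000 ≤ $2,350,000 → Operating Certificate required.
§6.3 closes 8:00 PM, after 6:00 PM; revenue $2,250,000 > $350,000 → Late-Night Authorization required.
§6.4 closes 8:00 PM, after 5:00 PM → Trade License not required.
§6.5 is located in Zone A (not: is located in the designated historic district); occupies leased commercial space → Regulatory Registration not required.
§6.6 revenue $2,250,000 < $2,475,000; is located in Zone A (not: is located in a residentially zoned district) → Commercial Certificate not required.
§6.7 does not serve alcohol for on-premises consumption → Operating Permit not required.
§6.8 occupies leased commercial space (not: is a mobile business with no fixed premises); is located in Zone A → Compliance Registration not required.

Late-Night Authorization, Operating Certificate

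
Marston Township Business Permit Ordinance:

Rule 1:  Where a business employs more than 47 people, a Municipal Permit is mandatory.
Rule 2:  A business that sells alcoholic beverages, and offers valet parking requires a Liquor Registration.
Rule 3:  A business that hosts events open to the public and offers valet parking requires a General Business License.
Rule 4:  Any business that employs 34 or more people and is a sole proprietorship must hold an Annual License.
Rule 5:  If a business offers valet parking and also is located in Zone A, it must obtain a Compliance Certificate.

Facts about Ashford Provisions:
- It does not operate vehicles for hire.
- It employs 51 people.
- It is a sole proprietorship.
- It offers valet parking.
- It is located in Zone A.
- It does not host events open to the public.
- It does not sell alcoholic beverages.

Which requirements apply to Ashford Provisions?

Rule 1: employees 51 > 47 → Municipal Permit required.
Rule 2: does not sell alcoholic beverages; offers valet parking → Liquor Registration not required.
Rule 3: does not host events open to the public; offers valet parking → General Business License not required.
Rule 4: employees 51 ≥ 34; is a sole proprietorship → Annual License required.
Rule 5: offers valet parking; is located in Zone A → Compliance Certificate required.

Annual License, Compliance Certificate, Municipal Permit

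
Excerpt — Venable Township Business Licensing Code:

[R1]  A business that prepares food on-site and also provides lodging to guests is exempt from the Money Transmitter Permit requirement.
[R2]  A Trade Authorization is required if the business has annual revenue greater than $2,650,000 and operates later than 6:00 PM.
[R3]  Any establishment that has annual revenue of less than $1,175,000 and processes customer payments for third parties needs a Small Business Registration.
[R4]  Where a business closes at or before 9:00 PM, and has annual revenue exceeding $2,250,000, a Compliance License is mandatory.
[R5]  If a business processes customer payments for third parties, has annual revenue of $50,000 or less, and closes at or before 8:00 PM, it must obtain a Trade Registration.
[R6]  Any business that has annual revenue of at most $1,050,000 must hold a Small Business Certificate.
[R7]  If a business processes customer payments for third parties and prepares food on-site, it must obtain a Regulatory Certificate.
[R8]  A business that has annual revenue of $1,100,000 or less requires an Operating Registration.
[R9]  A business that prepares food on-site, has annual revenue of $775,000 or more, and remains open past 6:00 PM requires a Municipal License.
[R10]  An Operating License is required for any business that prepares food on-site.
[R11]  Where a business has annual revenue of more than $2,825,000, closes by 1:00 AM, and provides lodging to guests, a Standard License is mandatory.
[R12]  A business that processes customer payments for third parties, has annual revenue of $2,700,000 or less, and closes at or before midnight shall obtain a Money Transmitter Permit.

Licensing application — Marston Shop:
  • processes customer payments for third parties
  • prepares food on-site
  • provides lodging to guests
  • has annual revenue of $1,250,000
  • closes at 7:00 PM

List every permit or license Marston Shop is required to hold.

Municipal License, Operating License, Regulatory Certificate

[R1] prepares food on-site; provides lodging to guests → exempt from Money Transmitter Permit.
[R2] revenue $1,250,000 ≤ $2,650,000; closes 7:00 PM, after 6:00 PM → Trade Authorization not required.
[R3] revenue $1,250,000 ≥ $1,175,000; processes customer payments for third parties → Small Business Registration not required.
[R4] closes 7:00 PM, at/before 9:00 PM; revenue $1,250,000 ≤ $2,250,000 → Compliance License not required.
[R5] processes customer payments for third parties; revenue $1,250,000 > $50,000; closes 7:00 PM, at/before 8:00 PM → Trade Registration not required.
[R6] revenue $1,250,000 > $1,050,000 → Small Business Certificate not required.
[R7] processes customer payments for third parties; prepares food on-site → Regulatory Certificate required.
[R8] revenue $1,250,000 > $1,100,000 → Operating Registration not required.
[R9] prepares food on-site; revenue $1,250,000 ≥ $775,000; closes 7:00 PM, after 6:00 PM → Municipal License required.
[R10] prepares food on-site → Operating License required.
[R11] revenue $1,250,000 ≤ $2,825,000; closes 7:00 PM, at/before 1:00 AM; provides lodging to guests → Standard License not required.
[R12] processes customer payments for third parties; revenue $1,250,000 ≤ $2,700,000; closes 7:00 PM, at/before midnight → Money Transmitter Permit required.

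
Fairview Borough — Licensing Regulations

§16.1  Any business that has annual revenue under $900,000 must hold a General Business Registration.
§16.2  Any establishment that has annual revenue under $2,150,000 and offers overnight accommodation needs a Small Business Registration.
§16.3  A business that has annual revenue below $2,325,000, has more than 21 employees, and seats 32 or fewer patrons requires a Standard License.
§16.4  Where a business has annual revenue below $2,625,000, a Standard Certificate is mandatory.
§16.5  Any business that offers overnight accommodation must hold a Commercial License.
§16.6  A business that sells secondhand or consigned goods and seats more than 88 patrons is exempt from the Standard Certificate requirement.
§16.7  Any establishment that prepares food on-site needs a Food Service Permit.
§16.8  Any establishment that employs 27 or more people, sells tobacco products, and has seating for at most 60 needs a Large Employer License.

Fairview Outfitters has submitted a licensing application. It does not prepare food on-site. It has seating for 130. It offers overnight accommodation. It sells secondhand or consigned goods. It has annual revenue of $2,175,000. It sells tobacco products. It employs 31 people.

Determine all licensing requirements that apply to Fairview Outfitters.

Commercial License

§16.1 revenue $2,175,000 ≥ $900,000 → General Business Registration not required.
§16.2 revenue $2,175,000 ≥ $2,150,000; offers overnight accommodation → Small Business Registration not required.
§16.3 revenue $2,175,000 < $2,325,000; employees 31 > 21; seating 130 > 32 → Standard License not required.
§16.4 revenue $2,175,000 < $2,625,000 → Standard Certificate required.
§16.5 offers overnight accommodation → Commercial License required.
§16.6 sells secondhand or consigned goods; seating 130 > 88 → exempt from Standard Certificate.
§16.7 does not prepare food on-site → Food Service Permit not required.
§16.8 employees 31 ≥ 27; sells tobacco products; seating 130 > 60 → Large Employer License not required.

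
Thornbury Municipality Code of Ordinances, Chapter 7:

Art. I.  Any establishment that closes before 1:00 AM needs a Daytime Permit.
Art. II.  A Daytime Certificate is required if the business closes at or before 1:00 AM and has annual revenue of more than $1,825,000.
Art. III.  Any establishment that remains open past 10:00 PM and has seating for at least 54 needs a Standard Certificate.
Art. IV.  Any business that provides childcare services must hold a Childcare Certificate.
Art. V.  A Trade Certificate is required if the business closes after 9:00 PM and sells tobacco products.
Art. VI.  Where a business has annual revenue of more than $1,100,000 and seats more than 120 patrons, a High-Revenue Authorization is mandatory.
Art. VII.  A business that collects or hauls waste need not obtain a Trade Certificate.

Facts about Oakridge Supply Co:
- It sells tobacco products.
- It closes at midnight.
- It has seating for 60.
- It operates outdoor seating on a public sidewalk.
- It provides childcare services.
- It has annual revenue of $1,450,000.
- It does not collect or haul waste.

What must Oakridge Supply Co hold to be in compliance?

Childcare Certificate, Daytime Permit, Standard Certificate, Trade Certificate

Art. I. closes midnight, at/before 1:00 AM → Daytime Permit required.
Art. II. closes midnight, at/before 1:00 AM; revenue $1,450,000 ≤ $1,825,000 → Daytime Certificate not required.
Art. III. closes midnight, after 10:00 PM; seating 60 ≥ 54 → Standard Certificate required.
Art. IV. provides childcare services → Childcare Certificate required.
Art. V. closes midnight, after 9:00 PM; sells tobacco products → Trade Certificate required.
Art. VI. revenue $1,450,000 > $1,100,000; seating 60 ≤ 120 → High-Revenue Authorization not required.
Art. VII. does not collect or haul waste → Trade Certificate exemption does not apply.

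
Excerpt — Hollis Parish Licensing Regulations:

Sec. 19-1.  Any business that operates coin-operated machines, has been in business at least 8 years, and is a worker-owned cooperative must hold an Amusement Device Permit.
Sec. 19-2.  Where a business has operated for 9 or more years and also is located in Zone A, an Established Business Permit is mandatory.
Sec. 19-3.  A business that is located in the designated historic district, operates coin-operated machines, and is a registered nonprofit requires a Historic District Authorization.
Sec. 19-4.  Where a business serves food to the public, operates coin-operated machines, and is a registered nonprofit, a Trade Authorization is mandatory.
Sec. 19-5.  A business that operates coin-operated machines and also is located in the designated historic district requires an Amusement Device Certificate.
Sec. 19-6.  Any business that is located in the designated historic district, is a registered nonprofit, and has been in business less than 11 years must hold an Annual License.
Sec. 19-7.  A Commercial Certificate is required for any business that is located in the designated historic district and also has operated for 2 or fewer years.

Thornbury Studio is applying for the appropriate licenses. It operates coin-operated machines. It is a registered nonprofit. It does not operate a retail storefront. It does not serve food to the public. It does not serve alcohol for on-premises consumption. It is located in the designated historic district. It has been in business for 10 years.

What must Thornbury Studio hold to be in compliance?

Sec. 19-1. operates coin-operated machines; years in business 10 ≥ 8; is a registered nonprofit (not: is a worker-owned cooperative) → Amusement Device Permit not required.
Sec. 19-2. years in business 10 ≥ 9; is located in the designated historic district (not: is located in Zone A) → Established Business Permit not required.
Sec. 19-3. is located in the designated historic district; operates coin-operated machines; is a registered nonprofit → Historic District Authorization required.
Sec. 19-4. does not serve food to the public; operates coin-operated machines; is a registered nonprofit → Trade Authorization not required.
Sec. 19-5. operates coin-operated machines; is located in the designated historic district → Amusement Device Certificate required.
Sec. 19-6. is located in the designated historic district; is a registered nonprofit; years in business 10 < 11 → Annual License required.
Sec. 19-7. is located in the designated historic district; years in business 10 > 2 → Commercial Certificate not required.

Amusement Device Certificate, Annual License, Historic District Authorization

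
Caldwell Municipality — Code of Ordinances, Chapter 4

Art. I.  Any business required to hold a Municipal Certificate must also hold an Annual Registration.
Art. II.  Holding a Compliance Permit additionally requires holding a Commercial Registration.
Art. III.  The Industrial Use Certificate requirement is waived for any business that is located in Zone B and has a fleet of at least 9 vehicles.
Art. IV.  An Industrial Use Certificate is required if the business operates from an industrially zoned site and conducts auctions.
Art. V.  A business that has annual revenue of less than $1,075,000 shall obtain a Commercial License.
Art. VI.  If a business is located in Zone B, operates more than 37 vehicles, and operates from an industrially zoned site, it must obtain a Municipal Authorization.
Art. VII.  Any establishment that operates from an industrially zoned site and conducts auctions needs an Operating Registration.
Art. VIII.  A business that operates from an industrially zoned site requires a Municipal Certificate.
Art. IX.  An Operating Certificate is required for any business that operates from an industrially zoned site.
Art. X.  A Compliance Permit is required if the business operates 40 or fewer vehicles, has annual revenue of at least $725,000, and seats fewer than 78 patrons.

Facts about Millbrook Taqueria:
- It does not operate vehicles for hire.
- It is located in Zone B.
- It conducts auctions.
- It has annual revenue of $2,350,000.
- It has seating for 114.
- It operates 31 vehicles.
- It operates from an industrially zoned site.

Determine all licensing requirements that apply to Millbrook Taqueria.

Annual Registration, Municipal Certificate, Operating Certificate, Operating Registration

Art. I. Municipal Certificate is required → Annual Registration also required.
Art. II. Compliance Permit is not required → no effect.
Art. III. is located in Zone B; vehicles 31 ≥ 9 → exempt from Industrial Use Certificate.
Art. IV. operates from an industrially zoned site; conducts auctions → Industrial Use Certificate required.
Art. V. revenue $2,350,000 ≥ $1,075,000 → Commercial License not required.
Art. VI. is located in Zone B; vehicles 31 ≤ 37; operates from an industrially zoned site → Municipal Authorization not required.
Art. VII. operates from an industrially zoned site; conducts auctions → Operating Registration required.
Art. VIII. operates from an industrially zoned site → Municipal Certificate required.
Art. IX. operates from an industrially zoned site → Operating Certificate required.
Art. X. vehicles 31 ≤ 40; revenue $2,350,000 ≥ $725,000; seating 114 ≥ 78 → Compliance Permit not required.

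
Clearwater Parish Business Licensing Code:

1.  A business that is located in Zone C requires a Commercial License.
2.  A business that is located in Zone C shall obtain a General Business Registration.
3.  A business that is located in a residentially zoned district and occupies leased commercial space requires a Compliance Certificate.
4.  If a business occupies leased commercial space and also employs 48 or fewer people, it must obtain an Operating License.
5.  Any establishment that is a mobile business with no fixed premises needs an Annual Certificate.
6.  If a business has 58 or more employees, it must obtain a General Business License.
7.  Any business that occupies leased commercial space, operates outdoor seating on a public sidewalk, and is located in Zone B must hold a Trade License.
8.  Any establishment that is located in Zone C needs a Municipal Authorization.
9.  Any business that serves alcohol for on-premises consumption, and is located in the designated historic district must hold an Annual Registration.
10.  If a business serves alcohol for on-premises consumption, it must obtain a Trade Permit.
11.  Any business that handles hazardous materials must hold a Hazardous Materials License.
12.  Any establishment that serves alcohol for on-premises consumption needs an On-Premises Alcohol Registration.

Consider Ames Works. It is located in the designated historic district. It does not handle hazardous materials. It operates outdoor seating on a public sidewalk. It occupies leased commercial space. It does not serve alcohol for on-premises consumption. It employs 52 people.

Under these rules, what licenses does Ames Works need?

None

1. is located in the designated historic district (not: is located in Zone C) → Commercial License not required.
2. is located in the designated historic district (not: is located in Zone C) → General Business Registration not required.
3. is located in the designated historic district (not: is located in a residentially zoned district); occupies leased commercial space → Compliance Certificate not required.
4. occupies leased commercial space; employees 52 > 48 → Operating License not required.
5. occupies leased commercial space (not: is a mobile business with no fixed premises) → Annual Certificate not required.
6. employees 52 < 58 → General Business License not required.
7. occupies leased commercial space; operates outdoor seating on a public sidewalk; is located in the designated historic district (not: is located in Zone B) → Trade License not required.
8. is located in the designated historic district (not: is located in Zone C) → Municipal Authorization not required.
9. does not serve alcohol for on-premises consumption; is located in the designated historic district → Annual Registration not required.
10. does not serve alcohol for on-premises consumption → Trade Permit not required.
11. does not handle hazardous materials → Hazardous Materials License not required.
12. does not serve alcohol for on-premises consumption → On-Premises Alcohol Registration not required.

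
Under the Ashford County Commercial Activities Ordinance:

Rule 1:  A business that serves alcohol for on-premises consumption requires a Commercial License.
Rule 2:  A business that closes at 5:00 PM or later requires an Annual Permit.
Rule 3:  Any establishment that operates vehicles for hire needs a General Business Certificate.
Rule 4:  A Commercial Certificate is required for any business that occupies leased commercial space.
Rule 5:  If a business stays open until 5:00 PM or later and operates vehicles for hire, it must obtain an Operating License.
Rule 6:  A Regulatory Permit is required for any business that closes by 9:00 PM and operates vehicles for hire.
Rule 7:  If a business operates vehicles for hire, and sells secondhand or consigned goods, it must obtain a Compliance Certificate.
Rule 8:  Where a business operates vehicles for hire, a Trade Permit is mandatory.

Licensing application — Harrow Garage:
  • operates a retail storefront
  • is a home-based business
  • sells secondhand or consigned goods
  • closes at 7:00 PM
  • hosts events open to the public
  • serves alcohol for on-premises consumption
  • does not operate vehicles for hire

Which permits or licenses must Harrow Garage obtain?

Annual Permit, Commercial License

Rule 1: serves alcohol for on-premises consumption → Commercial License required.
Rule 2: closes 7:00 PM, after 5:00 PM → Annual Permit required.
Rule 3: does not operate vehicles for hire → General Business Certificate not required.
Rule 4: is a home-based business (not: occupies leased commercial space) → Commercial Certificate not required.
Rule 5: closes 7:00 PM, after 5:00 PM; does not operate vehicles for hire → Operating License not required.
Rule 6: closes 7:00 PM, at/before 9:00 PM; does not operate vehicles for hire → Regulatory Permit not required.
Rule 7: does not operate vehicles for hire; sells secondhand or consigned goods → Compliance Certificate not required.
Rule 8: does not operate vehicles for hire → Trade Permit not required.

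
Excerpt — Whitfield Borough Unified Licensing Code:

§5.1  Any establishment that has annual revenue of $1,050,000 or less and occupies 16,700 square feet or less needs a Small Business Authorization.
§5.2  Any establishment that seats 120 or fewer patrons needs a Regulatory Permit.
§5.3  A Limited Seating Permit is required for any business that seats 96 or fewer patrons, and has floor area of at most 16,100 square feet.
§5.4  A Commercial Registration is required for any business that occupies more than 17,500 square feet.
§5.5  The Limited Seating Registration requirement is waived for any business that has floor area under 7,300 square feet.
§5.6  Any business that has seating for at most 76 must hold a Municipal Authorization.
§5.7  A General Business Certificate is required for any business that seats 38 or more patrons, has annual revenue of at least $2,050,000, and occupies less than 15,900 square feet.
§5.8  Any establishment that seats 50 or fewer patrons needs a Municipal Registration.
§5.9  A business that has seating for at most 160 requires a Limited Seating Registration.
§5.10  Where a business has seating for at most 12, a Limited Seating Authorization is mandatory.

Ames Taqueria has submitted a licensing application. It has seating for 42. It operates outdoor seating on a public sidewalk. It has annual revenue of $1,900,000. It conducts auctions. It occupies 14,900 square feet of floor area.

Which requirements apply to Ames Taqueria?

Limited Seating Permit, Limited Seating Registration, Municipal Authorization, Municipal Registration, Regulatory Permit

§5.1 revenue $1,900,000 > $1,050,000; floor area 14,900 square feet ≤ 16,700 square feet → Small Business Authorization not required.
§5.2 seating 42 ≤ 120 → Regulatory Permit required.
§5.3 seating 42 ≤ 96; floor area 14,900 square feet ≤ 16,100 square feet → Limited Seating Permit required.
§5.4 floor area 14,900 square feet ≤ 17,500 square feet → Commercial Registration not required.
§5.5 floor area 14,900 square feet ≥ 7,300 square feet → Limited Seating Registration exemption does not apply.
§5.6 seating 42 ≤ 76 → Municipal Authorization required.
§5.7 seating 42 ≥ 38; revenue $1,900,000 < $2,050,000; floor area 14,900 square feet < 15,900 square feet → General Business Certificate not required.
§5.8 seating 42 ≤ 50 → Municipal Registration required.
§5.9 seating 42 ≤ 160 → Limited Seating Registration required.
§5.10 seating 42 > 12 → Limited Seating Authorization not required.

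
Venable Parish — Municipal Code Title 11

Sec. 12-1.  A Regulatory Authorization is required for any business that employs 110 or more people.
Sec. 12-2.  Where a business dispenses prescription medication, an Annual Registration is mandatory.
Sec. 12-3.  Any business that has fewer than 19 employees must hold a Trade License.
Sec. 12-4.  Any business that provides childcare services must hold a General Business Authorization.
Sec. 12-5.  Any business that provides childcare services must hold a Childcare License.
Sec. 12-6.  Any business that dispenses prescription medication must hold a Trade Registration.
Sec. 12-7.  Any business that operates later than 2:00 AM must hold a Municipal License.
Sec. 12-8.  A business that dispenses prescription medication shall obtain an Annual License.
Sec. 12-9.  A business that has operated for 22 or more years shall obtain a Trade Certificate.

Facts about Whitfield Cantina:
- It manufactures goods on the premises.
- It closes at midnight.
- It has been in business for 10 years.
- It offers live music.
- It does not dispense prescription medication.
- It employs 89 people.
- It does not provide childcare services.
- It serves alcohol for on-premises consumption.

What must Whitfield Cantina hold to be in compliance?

None

Sec. 12-1. employees 89 < 110 → Regulatory Authorization not required.
Sec. 12-2. does not dispense prescription medication → Annual Registration not required.
Sec. 12-3. employees 89 ≥ 19 → Trade License not required.
Sec. 12-4. does not provide childcare services → General Business Authorization not required.
Sec. 12-5. does not provide childcare services → Childcare License not required.
Sec. 12-6. does not dispense prescription medication → Trade Registration not required.
Sec. 12-7. closes midnight, at/before 2:00 AM → Municipal License not required.
Sec. 12-8. does not dispense prescription medication → Annual License not required.
Sec. 12-9. years in business 10 < 22 → Trade Certificate not required.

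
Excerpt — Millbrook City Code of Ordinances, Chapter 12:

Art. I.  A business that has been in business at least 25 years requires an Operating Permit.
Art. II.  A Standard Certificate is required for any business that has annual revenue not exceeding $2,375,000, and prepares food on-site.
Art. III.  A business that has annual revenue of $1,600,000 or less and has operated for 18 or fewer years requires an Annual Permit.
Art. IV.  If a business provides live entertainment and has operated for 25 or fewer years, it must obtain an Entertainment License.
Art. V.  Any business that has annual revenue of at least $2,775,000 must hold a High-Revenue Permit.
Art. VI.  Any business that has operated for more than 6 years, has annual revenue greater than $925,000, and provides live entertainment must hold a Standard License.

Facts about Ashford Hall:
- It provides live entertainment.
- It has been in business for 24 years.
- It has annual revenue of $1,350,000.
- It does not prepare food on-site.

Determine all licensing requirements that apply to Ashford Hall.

Art. I. years in business 24 < 25 → Operating Permit not required.
Art. II. revenue $1,350,000 ≤ $2,375,000; does not prepare food on-site → Standard Certificate not required.
Art. III. revenue $1,350,000 ≤ $1,600,000; years in business 24 > 18 → Annual Permit not required.
Art. IV. provides live entertainment; years in business 24 ≤ 25 → Entertainment License required.
Art. V. revenue $1,350,000 < $2,775,000 → High-Revenue Permit not required.
Art. VI. years in business 24 > 6; revenue $1,350,000 > $925,000; provides live entertainment → Standard License required.

Entertainment License, Standard License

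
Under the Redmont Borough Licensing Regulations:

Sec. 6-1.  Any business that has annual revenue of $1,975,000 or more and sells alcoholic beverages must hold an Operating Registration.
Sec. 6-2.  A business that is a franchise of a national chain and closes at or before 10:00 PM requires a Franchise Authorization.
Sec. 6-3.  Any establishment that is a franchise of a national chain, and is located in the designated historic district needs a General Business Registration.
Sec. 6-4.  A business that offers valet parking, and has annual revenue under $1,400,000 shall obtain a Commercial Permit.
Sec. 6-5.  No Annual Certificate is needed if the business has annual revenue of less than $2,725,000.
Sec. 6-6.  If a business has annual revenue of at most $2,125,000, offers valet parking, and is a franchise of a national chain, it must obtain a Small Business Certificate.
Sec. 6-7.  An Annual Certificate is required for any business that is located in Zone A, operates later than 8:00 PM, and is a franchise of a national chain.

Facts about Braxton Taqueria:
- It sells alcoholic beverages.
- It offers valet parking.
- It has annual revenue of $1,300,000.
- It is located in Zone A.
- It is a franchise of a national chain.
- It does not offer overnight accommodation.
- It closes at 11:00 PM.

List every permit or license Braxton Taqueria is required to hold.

Commercial Permit, Small Business Certificate

Sec. 6-1. revenue $1,300,000 < $1,975,000; sells alcoholic beverages → Operating Registration not required.
Sec. 6-2. is a franchise of a national chain; closes 11:00 PM, after 10:00 PM → Franchise Authorization not required.
Sec. 6-3. is a franchise of a national chain; is located in Zone A (not: is located in the designated historic district) → General Business Registration not required.
Sec. 6-4. offers valet parking; revenue $1,300,000 < $1,400,000 → Commercial Permit required.
Sec. 6-5. revenue $1,300,000 < $2,725,000 → exempt from Annual Certificate.
Sec. 6-6. revenue $1,300,000 ≤ $2,125,000; offers valet parking; is a franchise of a national chain → Small Business Certificate required.
Sec. 6-7. is located in Zone A; closes 11:00 PM, after 8:00 PM; is a franchise of a national chain → Annual Certificate required.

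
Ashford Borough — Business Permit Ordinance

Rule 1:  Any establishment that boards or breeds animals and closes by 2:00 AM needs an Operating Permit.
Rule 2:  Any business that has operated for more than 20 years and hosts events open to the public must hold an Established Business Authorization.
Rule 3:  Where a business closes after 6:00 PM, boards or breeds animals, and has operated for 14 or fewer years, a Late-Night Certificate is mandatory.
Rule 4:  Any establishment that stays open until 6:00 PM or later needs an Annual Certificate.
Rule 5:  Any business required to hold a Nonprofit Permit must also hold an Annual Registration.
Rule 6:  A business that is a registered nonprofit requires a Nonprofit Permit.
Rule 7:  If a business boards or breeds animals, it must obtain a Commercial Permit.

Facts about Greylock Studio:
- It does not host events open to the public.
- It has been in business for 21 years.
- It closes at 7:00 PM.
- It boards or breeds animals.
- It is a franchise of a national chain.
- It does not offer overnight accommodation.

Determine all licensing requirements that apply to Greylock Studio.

Rule 1: boards or breeds animals; closes 7:00 PM, at/before 2:00 AM → Operating Permit required.
Rule 2: years in business 21 > 20; does not host events open to the public → Established Business Authorization not required.
Rule 3: closes 7:00 PM, after 6:00 PM; boards or breeds animals; years in business 21 > 14 → Late-Night Certificate not required.
Rule 4: closes 7:00 PM, after 6:00 PM → Annual Certificate required.
Rule 5: Nonprofit Permit is not required → no effect.
Rule 6: is a franchise of a national chain (not: is a registered nonprofit) → Nonprofit Permit not required.
Rule 7: boards or breeds animals → Commercial Permit required.

Annual Certificate, Commercial Permit, Operating Permit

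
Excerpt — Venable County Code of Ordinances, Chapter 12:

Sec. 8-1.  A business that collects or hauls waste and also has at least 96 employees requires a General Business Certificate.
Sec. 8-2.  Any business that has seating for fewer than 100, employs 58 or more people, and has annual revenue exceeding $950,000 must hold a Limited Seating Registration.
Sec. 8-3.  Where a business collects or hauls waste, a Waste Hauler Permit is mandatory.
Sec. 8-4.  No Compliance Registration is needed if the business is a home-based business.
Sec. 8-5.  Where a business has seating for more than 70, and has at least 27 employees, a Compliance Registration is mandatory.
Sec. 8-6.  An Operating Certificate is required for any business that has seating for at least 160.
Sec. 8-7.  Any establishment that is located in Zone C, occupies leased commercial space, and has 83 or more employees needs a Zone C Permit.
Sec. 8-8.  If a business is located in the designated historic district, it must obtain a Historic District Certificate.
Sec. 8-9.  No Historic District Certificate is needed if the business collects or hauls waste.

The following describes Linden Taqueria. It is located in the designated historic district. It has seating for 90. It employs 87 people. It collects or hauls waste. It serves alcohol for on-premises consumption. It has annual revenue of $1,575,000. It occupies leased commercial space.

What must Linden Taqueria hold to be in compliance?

Sec. 8-1. collects or hauls waste; employees 87 < 96 → General Business Certificate not required.
Sec. 8-2. seating 90 < 100; employees 87 ≥ 58; revenue $1,575,000 > $950,000 → Limited Seating Registration required.
Sec. 8-3. collects or hauls waste → Waste Hauler Permit required.
Sec. 8-4. occupies leased commercial space (not: is a home-based business) → Compliance Registration exemption does not apply.
Sec. 8-5. seating 90 > 70; employees 87 ≥ 27 → Compliance Registration required.
Sec. 8-6. seating 90 < 160 → Operating Certificate not required.
Sec. 8-7. is located in the designated historic district (not: is located in Zone C); occupies leased commercial space; employees 87 ≥ 83 → Zone C Permit not required.
Sec. 8-8. is located in the designated historic district → Historic District Certificate required.
Sec. 8-9. collects or hauls waste → exempt from Historic District Certificate.

Compliance Registration, Limited Seating Registration, Waste Hauler Permit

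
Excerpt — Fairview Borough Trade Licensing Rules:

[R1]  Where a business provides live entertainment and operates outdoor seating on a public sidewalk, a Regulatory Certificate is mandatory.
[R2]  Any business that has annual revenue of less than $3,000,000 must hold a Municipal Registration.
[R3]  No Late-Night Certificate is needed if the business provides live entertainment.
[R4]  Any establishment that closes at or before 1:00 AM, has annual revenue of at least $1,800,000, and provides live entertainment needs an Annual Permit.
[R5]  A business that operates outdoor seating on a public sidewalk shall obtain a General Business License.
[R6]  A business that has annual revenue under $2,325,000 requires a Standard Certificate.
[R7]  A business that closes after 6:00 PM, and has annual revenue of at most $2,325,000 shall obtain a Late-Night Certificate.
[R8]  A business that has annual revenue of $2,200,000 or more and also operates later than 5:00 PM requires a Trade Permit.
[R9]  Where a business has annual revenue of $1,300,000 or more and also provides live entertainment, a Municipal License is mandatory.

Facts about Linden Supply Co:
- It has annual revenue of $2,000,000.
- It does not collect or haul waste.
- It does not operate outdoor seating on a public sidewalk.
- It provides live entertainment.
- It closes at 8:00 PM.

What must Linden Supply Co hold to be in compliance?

Annual Permit, Municipal License, Municipal Registration, Standard Certificate

[R1] provides live entertainment; does not operate outdoor seating on a public sidewalk → Regulatory Certificate not required.
[R2] revenue $2,000,000 < $3,000,000 → Municipal Registration required.
[R3] provides live entertainment → exempt from Late-Night Certificate.
[R4] closes 8:00 PM, at/before 1:00 AM; revenue $2,000,000 ≥ $1,800,000; provides live entertainment → Annual Permit required.
[R5] does not operate outdoor seating on a public sidewalk → General Business License not required.
[R6] revenue $2,000,000 < $2,325,000 → Standard Certificate required.
[R7] closes 8:00 PM, after 6:00 PM; revenue $2,000,000 ≤ $2,325,000 → Late-Night Certificate required.
[R8] revenue $2,000,000 < $2,200,000; closes 8:00 PM, after 5:00 PM → Trade Permit not required.
[R9] revenue $2,000,000 ≥ $1,300,000; provides live entertainment → Municipal License required.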